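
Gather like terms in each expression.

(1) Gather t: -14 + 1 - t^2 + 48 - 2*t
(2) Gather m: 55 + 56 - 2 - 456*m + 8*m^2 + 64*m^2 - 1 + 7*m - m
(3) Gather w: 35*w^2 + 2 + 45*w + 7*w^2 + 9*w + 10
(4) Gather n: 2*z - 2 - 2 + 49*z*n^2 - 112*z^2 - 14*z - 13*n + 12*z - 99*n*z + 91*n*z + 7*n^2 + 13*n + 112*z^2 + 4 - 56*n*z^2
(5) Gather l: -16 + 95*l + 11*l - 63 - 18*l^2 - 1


(1) = -t^2 - 2*t + 35
(2) = 72*m^2 - 450*m + 108
(3) = 42*w^2 + 54*w + 12
(4) = n^2*(49*z + 7) + n*(-56*z^2 - 8*z)
(5) = -18*l^2 + 106*l - 80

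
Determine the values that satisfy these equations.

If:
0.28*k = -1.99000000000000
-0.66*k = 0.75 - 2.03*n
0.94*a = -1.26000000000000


Then:
a = -1.34
k = -7.11
n = -1.94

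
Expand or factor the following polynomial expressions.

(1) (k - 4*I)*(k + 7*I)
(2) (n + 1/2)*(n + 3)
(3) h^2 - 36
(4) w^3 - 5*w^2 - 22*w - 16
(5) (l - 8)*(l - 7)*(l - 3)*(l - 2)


(1) = k^2 + 3*I*k + 28
(2) = n^2 + 7*n/2 + 3/2
(3) = (h - 6)*(h + 6)
(4) = (w - 8)*(w + 1)*(w + 2)
(5) = l^4 - 20*l^3 + 137*l^2 - 370*l + 336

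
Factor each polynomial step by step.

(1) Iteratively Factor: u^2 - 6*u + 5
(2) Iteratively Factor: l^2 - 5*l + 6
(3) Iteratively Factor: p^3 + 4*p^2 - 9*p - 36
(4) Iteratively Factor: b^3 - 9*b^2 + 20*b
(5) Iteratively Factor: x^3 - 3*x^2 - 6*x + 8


(1) = (u - 1)*(u - 5)
(2) = (l - 2)*(l - 3)
(3) = (p + 4)*(p^2 - 9) = (p - 3)*(p + 4)*(p + 3)
(4) = (b)*(b^2 - 9*b + 20) = b*(b - 5)*(b - 4)
(5) = (x - 1)*(x^2 - 2*x - 8) = (x - 4)*(x - 1)*(x + 2)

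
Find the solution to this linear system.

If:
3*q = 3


Then:
q = 1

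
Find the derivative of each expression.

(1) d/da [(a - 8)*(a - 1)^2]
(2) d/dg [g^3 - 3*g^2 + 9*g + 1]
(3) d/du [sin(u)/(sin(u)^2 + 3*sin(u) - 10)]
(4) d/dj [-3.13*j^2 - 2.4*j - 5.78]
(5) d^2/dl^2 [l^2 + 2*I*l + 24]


(1) = (a - 1)*(3*a - 17)
(2) = 3*g^2 - 6*g + 9
(3) = (cos(u)^2 - 11)*cos(u)/((sin(u) - 2)^2*(sin(u) + 5)^2)
(4) = -6.26*j - 2.4
(5) = 2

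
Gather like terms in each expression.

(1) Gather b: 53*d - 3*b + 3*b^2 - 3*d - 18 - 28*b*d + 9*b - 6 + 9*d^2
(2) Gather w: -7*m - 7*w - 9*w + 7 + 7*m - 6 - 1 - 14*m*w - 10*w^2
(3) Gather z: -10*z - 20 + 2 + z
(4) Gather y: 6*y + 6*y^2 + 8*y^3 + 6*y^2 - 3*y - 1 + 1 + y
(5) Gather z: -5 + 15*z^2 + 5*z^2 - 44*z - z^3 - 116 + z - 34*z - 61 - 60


(1) = 3*b^2 + b*(6 - 28*d) + 9*d^2 + 50*d - 24
(2) = -10*w^2 + w*(-14*m - 16)
(3) = -9*z - 18
(4) = 8*y^3 + 12*y^2 + 4*y
(5) = -z^3 + 20*z^2 - 77*z - 242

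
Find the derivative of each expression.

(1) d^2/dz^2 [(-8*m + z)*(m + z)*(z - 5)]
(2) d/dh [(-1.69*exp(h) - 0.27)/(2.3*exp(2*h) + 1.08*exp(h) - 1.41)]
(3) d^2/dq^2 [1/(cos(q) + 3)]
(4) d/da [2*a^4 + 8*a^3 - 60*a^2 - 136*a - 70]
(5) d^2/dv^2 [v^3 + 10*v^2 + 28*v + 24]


(1) = -14*m + 6*z - 10
(2) = (3.887*exp(2*h) + 1.242*exp(h) + 2.6745)*exp(h)/(5.29*exp(4*h) + 4.968*exp(3*h) - 5.3196*exp(2*h) - 3.0456*exp(h) + 1.9881)
(3) = (sin(q)^2 + 3*cos(q) + 1)/(cos(q) + 3)^3
(4) = 8*a^3 + 24*a^2 - 120*a - 136
(5) = 6*v + 20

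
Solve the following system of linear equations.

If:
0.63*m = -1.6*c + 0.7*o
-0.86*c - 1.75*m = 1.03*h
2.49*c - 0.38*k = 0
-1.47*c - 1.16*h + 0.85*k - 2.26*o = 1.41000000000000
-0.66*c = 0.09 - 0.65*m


Then:
c = -8.78
h = 22.25
k = -57.55
m = -8.78
o = -27.98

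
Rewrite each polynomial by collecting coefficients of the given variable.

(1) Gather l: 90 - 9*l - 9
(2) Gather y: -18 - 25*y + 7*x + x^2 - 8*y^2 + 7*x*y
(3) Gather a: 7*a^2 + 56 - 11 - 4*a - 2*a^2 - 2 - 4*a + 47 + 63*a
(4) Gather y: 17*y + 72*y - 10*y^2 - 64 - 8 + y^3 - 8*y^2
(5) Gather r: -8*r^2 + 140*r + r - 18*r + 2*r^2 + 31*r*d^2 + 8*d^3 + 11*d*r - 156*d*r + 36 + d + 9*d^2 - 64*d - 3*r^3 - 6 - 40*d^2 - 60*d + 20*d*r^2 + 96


(1) = 81 - 9*l
(2) = x^2 + 7*x - 8*y^2 + y*(7*x - 25) - 18
(3) = 5*a^2 + 55*a + 90
(4) = y^3 - 18*y^2 + 89*y - 72
(5) = 8*d^3 - 31*d^2 - 123*d - 3*r^3 + r^2*(20*d - 6) + r*(31*d^2 - 145*d + 123) + 126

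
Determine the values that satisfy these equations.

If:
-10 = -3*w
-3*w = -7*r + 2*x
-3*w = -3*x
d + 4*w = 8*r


Then:
d = 40/7
r = 50/21
w = 10/3
x = 10/3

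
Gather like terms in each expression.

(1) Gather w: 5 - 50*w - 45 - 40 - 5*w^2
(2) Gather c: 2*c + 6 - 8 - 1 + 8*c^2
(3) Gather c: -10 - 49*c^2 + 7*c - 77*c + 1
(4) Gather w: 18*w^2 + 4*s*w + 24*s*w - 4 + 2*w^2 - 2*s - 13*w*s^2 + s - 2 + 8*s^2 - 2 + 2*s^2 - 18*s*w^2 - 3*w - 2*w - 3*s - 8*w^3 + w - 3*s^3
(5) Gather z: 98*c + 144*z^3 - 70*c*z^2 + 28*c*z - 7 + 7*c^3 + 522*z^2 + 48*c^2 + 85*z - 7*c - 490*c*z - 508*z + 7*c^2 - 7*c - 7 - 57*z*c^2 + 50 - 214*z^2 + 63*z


(1) = -5*w^2 - 50*w - 80
(2) = 8*c^2 + 2*c - 3
(3) = -49*c^2 - 70*c - 9
(4) = -3*s^3 + 10*s^2 - 4*s - 8*w^3 + w^2*(20 - 18*s) + w*(-13*s^2 + 28*s - 4) - 8
(5) = 7*c^3 + 55*c^2 + 84*c + 144*z^3 + z^2*(308 - 70*c) + z*(-57*c^2 - 462*c - 360) + 36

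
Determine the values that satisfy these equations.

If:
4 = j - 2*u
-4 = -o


Then:
j = 2*u + 4
o = 4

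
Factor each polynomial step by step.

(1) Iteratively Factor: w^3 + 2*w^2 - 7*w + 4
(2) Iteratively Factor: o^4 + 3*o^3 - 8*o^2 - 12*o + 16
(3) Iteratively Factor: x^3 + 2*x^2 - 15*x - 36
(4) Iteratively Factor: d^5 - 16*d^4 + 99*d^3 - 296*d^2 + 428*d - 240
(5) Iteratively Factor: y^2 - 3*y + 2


(1) = (w + 4)*(w^2 - 2*w + 1) = (w - 1)*(w + 4)*(w - 1)
(2) = (o + 2)*(o^3 + o^2 - 10*o + 8) = (o - 2)*(o + 2)*(o^2 + 3*o - 4) = (o - 2)*(o - 1)*(o + 2)*(o + 4)
(3) = (x - 4)*(x^2 + 6*x + 9) = (x - 4)*(x + 3)*(x + 3)
(4) = (d - 3)*(d^4 - 13*d^3 + 60*d^2 - 116*d + 80) = (d - 3)*(d - 2)*(d^3 - 11*d^2 + 38*d - 40) = (d - 5)*(d - 3)*(d - 2)*(d^2 - 6*d + 8) = (d - 5)*(d - 3)*(d - 2)^2*(d - 4)
(5) = (y - 1)*(y - 2)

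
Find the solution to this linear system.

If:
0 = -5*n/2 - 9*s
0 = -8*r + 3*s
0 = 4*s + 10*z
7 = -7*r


Then:
n = 48/5
r = -1
s = -8/3
z = 16/15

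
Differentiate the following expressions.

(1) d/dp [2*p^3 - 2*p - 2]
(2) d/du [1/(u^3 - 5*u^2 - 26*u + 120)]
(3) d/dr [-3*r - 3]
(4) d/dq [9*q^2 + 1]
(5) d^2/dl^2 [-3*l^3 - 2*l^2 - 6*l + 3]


(1) = 6*p^2 - 2
(2) = (-3*u^2 + 10*u + 26)/(u^3 - 5*u^2 - 26*u + 120)^2
(3) = -3
(4) = 18*q
(5) = -18*l - 4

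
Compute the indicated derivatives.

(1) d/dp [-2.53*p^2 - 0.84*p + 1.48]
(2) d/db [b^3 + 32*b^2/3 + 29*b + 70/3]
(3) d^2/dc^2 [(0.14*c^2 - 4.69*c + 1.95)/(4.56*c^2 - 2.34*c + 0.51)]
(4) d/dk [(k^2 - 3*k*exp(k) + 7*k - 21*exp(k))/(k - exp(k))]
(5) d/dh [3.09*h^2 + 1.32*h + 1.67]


(1) = -5.06*p - 0.84
(2) = 3*b^2 + 64*b/3 + 29
(3) = (-192.056256*c^3 + 241.331616*c^2 - 59.401296*c + 1.163736)/(94.818816*c^6 - 145.971072*c^5 + 106.720416*c^4 - 45.464328*c^3 + 11.935836*c^2 - 1.825902*c + 0.132651)
(4) = (-2*k^2*exp(k) + k^2 - 16*k*exp(k) + 3*exp(2*k) + 14*exp(k))/(k^2 - 2*k*exp(k) + exp(2*k))
(5) = 6.18*h + 1.32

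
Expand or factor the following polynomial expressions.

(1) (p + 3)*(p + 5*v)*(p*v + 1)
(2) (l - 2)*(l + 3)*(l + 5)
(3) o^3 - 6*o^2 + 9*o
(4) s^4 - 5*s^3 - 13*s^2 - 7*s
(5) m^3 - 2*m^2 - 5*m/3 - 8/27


(1) = p^3*v + 5*p^2*v^2 + 3*p^2*v + p^2 + 15*p*v^2 + 5*p*v + 3*p + 15*v
(2) = l^3 + 6*l^2 - l - 30
(3) = o*(o - 3)^2
(4) = s*(s - 7)*(s + 1)^2
(5) = (m - 8/3)*(m + 1/3)^2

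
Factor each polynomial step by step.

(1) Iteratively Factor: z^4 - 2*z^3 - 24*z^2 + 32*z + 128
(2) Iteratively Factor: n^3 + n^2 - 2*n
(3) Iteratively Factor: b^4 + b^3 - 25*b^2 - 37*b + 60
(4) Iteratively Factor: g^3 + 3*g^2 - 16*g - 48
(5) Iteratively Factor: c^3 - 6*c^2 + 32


(1) = (z + 2)*(z^3 - 4*z^2 - 16*z + 64) = (z - 4)*(z + 2)*(z^2 - 16) = (z - 4)*(z + 2)*(z + 4)*(z - 4)
(2) = (n - 1)*(n^2 + 2*n) = (n - 1)*(n + 2)*(n)
(3) = (b + 4)*(b^3 - 3*b^2 - 13*b + 15) = (b - 5)*(b + 4)*(b^2 + 2*b - 3) = (b - 5)*(b + 3)*(b + 4)*(b - 1)
(4) = (g - 4)*(g^2 + 7*g + 12) = (g - 4)*(g + 4)*(g + 3)
(5) = (c - 4)*(c^2 - 2*c - 8) = (c - 4)*(c + 2)*(c - 4)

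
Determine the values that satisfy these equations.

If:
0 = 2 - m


Then:
m = 2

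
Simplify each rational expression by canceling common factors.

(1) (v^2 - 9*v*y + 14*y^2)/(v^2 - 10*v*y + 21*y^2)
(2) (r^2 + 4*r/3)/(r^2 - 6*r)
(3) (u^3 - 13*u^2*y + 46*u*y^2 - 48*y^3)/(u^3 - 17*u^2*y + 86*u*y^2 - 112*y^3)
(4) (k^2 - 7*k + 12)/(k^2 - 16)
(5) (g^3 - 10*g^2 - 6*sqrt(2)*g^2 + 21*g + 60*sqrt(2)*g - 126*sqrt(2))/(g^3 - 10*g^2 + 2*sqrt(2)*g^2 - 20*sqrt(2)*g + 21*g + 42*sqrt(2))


(1) = (-v + 2*y)/(-v + 3*y)
(2) = (3*r + 4)/(3*r - 18)
(3) = (-u + 3*y)/(-u + 7*y)
(4) = (k - 3)/(k + 4)
(5) = (g - 6*sqrt(2))/(g + 2*sqrt(2))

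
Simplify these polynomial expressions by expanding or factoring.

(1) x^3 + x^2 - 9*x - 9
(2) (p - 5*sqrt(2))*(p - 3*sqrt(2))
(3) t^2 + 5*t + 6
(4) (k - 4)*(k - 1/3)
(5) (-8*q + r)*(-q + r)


(1) = (x - 3)*(x + 1)*(x + 3)
(2) = p^2 - 8*sqrt(2)*p + 30
(3) = (t + 2)*(t + 3)
(4) = k^2 - 13*k/3 + 4/3
(5) = 8*q^2 - 9*q*r + r^2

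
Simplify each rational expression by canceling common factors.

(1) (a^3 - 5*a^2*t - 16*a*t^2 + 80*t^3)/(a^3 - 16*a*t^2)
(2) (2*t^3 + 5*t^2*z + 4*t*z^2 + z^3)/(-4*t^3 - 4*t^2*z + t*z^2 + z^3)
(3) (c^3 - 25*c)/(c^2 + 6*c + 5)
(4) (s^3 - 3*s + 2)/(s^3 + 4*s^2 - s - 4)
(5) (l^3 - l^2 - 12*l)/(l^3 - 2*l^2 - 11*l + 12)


(1) = (a - 5*t)/a
(2) = (t + z)/(-2*t + z)
(3) = (c^2 - 5*c)/(c + 1)
(4) = (s^2 + s - 2)/(s^2 + 5*s + 4)
(5) = l/(l - 1)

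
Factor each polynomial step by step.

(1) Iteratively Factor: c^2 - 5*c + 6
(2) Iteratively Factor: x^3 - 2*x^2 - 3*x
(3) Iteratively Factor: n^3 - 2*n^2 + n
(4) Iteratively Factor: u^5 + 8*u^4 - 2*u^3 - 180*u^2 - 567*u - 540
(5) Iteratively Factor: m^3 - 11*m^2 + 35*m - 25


(1) = (c - 3)*(c - 2)
(2) = (x + 1)*(x^2 - 3*x) = (x - 3)*(x + 1)*(x)
(3) = (n - 1)*(n^2 - n) = n*(n - 1)*(n - 1)
(4) = (u + 3)*(u^4 + 5*u^3 - 17*u^2 - 129*u - 180) = (u - 5)*(u + 3)*(u^3 + 10*u^2 + 33*u + 36) = (u - 5)*(u + 3)^2*(u^2 + 7*u + 12) = (u - 5)*(u + 3)^3*(u + 4)
(5) = (m - 5)*(m^2 - 6*m + 5) = (m - 5)^2*(m - 1)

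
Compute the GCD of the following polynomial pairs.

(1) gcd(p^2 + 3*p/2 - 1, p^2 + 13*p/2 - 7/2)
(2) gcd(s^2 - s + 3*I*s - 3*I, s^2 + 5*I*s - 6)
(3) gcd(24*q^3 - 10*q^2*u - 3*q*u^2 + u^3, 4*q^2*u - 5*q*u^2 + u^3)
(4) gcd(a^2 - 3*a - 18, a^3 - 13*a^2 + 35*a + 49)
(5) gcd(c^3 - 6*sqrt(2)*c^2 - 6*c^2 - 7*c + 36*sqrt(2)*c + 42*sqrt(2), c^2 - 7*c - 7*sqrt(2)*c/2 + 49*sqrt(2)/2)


(1) = gcd((p - 1/2)*(p + 2), (p - 1/2)*(p + 7)) = p - 1/2
(2) = s + 3*I
(3) = 4*q - u
(4) = 1
(5) = c - 7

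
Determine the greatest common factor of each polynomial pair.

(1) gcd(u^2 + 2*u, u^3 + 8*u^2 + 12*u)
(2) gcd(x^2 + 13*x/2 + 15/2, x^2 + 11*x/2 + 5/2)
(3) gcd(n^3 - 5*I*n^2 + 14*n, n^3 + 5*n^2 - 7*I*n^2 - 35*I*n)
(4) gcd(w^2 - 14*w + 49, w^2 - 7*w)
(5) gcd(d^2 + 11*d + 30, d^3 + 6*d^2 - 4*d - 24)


(1) = u^2 + 2*u
(2) = gcd((x + 3/2)*(x + 5), (x + 1/2)*(x + 5)) = x + 5
(3) = n^2 - 7*I*n
(4) = w - 7
(5) = gcd((d + 5)*(d + 6), (d - 2)*(d + 2)*(d + 6)) = d + 6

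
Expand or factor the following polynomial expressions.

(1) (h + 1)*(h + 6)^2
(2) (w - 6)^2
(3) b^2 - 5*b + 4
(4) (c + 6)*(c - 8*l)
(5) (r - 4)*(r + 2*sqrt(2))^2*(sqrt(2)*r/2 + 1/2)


(1) = h^3 + 13*h^2 + 48*h + 36
(2) = w^2 - 12*w + 36
(3) = (b - 4)*(b - 1)
(4) = c^2 - 8*c*l + 6*c - 48*l
(5) = sqrt(2)*r^4/2 - 2*sqrt(2)*r^3 + 9*r^3/2 - 18*r^2 + 6*sqrt(2)*r^2 - 24*sqrt(2)*r + 4*r - 16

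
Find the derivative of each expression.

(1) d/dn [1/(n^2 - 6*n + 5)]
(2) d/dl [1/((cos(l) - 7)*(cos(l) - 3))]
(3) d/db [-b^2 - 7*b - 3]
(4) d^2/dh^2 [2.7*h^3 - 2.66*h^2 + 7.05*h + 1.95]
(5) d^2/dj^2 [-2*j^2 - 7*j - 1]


(1) = 2*(3 - n)/(n^2 - 6*n + 5)^2
(2) = 2*(cos(l) - 5)*sin(l)/((cos(l) - 7)^2*(cos(l) - 3)^2)
(3) = -2*b - 7
(4) = 16.2*h - 5.32
(5) = -4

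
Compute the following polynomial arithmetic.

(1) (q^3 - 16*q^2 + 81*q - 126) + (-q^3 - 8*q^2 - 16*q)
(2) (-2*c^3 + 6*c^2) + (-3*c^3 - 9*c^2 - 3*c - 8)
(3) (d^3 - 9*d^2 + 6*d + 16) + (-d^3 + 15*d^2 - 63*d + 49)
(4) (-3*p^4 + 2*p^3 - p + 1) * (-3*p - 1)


(1) = -24*q^2 + 65*q - 126
(2) = -5*c^3 - 3*c^2 - 3*c - 8
(3) = 6*d^2 - 57*d + 65
(4) = 9*p^5 - 3*p^4 - 2*p^3 + 3*p^2 - 2*p - 1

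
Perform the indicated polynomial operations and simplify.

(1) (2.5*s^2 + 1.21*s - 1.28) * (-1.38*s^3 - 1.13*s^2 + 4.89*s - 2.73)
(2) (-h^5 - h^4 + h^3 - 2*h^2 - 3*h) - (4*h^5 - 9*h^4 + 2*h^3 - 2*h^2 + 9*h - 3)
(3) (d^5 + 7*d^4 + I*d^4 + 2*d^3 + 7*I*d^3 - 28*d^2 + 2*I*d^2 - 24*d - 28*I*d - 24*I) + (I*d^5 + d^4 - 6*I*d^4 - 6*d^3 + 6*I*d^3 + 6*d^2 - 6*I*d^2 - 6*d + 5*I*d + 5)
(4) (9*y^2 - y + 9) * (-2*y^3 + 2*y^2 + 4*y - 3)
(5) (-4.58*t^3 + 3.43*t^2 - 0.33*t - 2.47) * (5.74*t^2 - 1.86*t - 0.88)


(1) = -3.45*s^5 - 4.4948*s^4 + 12.6241*s^3 + 0.5383*s^2 - 9.5625*s + 3.4944
(2) = -5*h^5 + 8*h^4 - h^3 - 12*h + 3
(3) = d^5 + I*d^5 + 8*d^4 - 5*I*d^4 - 4*d^3 + 13*I*d^3 - 22*d^2 - 4*I*d^2 - 30*d - 23*I*d + 5 - 24*I
(4) = -18*y^5 + 20*y^4 + 16*y^3 - 13*y^2 + 39*y - 27
(5) = -26.2892*t^5 + 28.207*t^4 - 4.2436*t^3 - 16.5824*t^2 + 4.8846*t + 2.1736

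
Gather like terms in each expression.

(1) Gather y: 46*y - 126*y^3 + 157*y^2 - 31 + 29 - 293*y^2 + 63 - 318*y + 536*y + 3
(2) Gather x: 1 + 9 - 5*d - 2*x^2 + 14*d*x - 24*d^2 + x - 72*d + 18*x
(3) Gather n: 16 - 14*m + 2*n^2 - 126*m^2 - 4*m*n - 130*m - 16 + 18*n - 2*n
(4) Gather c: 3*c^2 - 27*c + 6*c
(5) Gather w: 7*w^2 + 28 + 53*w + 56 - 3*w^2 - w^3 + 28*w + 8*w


(1) = -126*y^3 - 136*y^2 + 264*y + 64
(2) = -24*d^2 - 77*d - 2*x^2 + x*(14*d + 19) + 10
(3) = -126*m^2 - 144*m + 2*n^2 + n*(16 - 4*m)
(4) = 3*c^2 - 21*c
(5) = -w^3 + 4*w^2 + 89*w + 84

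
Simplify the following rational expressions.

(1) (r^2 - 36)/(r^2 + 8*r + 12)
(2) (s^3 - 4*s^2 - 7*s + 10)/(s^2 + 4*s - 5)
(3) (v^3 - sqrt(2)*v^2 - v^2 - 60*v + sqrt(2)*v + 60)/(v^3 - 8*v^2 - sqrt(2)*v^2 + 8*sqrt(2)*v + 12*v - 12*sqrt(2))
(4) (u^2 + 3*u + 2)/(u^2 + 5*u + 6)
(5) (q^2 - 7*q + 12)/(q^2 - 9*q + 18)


(1) = (r - 6)/(r + 2)
(2) = (s^2 - 3*s - 10)/(s + 5)
(3) = (v^3 + v^2*(-sqrt(2) - 1) + v*(-60 + sqrt(2)) + 60)/(v^3 + v^2*(-8 - sqrt(2)) + v*(8*sqrt(2) + 12) - 12*sqrt(2))
(4) = (u + 1)/(u + 3)
(5) = (q - 4)/(q - 6)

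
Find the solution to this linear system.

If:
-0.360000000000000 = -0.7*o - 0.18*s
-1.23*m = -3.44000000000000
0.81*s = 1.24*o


Then:
m = 2.80
o = 0.37
s = 0.56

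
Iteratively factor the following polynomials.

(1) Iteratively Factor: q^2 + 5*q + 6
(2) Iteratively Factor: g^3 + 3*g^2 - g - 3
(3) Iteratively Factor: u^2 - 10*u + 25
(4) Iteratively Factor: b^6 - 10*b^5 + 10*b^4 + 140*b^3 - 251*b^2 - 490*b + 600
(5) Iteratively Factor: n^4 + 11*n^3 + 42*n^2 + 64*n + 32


(1) = (q + 3)*(q + 2)
(2) = (g + 1)*(g^2 + 2*g - 3) = (g - 1)*(g + 1)*(g + 3)
(3) = (u - 5)*(u - 5)
(4) = (b - 1)*(b^5 - 9*b^4 + b^3 + 141*b^2 - 110*b - 600) = (b - 4)*(b - 1)*(b^4 - 5*b^3 - 19*b^2 + 65*b + 150) = (b - 5)*(b - 4)*(b - 1)*(b^3 - 19*b - 30) = (b - 5)*(b - 4)*(b - 1)*(b + 3)*(b^2 - 3*b - 10) = (b - 5)^2*(b - 4)*(b - 1)*(b + 3)*(b + 2)
(5) = (n + 4)*(n^3 + 7*n^2 + 14*n + 8) = (n + 4)^2*(n^2 + 3*n + 2) = (n + 2)*(n + 4)^2*(n + 1)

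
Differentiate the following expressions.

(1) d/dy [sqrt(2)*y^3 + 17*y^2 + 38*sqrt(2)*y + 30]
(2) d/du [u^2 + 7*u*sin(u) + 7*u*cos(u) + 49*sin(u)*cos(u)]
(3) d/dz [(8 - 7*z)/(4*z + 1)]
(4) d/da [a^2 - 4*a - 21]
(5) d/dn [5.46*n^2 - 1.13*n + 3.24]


(1) = 3*sqrt(2)*y^2 + 34*y + 38*sqrt(2)
(2) = 7*sqrt(2)*u*cos(u + pi/4) + 2*u + 7*sqrt(2)*sin(u + pi/4) + 49*cos(2*u)
(3) = -39/(4*z + 1)^2
(4) = 2*a - 4
(5) = 10.92*n - 1.13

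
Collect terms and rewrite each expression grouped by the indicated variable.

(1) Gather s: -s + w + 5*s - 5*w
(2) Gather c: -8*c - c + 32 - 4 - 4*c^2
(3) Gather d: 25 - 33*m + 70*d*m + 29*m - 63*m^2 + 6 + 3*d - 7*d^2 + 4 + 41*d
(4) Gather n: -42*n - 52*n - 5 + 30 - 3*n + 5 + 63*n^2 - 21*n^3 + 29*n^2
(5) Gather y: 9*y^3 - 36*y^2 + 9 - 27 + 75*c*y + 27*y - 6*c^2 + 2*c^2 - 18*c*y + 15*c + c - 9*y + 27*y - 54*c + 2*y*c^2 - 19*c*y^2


(1) = 4*s - 4*w
(2) = -4*c^2 - 9*c + 28
(3) = -7*d^2 + d*(70*m + 44) - 63*m^2 - 4*m + 35
(4) = -21*n^3 + 92*n^2 - 97*n + 30
(5) = -4*c^2 - 38*c + 9*y^3 + y^2*(-19*c - 36) + y*(2*c^2 + 57*c + 45) - 18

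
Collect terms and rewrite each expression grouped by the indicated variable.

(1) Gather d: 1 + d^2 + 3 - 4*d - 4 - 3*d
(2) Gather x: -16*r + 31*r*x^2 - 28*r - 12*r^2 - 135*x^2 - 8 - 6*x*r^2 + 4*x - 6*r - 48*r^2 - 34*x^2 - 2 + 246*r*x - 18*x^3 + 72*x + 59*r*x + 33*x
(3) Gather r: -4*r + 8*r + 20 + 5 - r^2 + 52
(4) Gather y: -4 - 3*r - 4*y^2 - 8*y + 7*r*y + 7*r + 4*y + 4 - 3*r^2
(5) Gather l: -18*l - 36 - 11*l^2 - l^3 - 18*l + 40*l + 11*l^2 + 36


(1) = d^2 - 7*d
(2) = -60*r^2 - 50*r - 18*x^3 + x^2*(31*r - 169) + x*(-6*r^2 + 305*r + 109) - 10
(3) = -r^2 + 4*r + 77
(4) = -3*r^2 + 4*r - 4*y^2 + y*(7*r - 4)
(5) = -l^3 + 4*l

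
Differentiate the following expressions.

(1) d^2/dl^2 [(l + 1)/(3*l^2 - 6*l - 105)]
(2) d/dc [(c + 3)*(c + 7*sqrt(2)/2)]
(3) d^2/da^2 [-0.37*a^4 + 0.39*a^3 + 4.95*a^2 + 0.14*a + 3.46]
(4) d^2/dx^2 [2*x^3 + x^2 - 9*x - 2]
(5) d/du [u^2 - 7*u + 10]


(1) = 2*((1 - 3*l)*(-l^2 + 2*l + 35) - 4*(l - 1)^2*(l + 1))/(3*(-l^2 + 2*l + 35)^3)
(2) = 2*c + 3 + 7*sqrt(2)/2
(3) = -4.44*a^2 + 2.34*a + 9.9
(4) = 12*x + 2
(5) = 2*u - 7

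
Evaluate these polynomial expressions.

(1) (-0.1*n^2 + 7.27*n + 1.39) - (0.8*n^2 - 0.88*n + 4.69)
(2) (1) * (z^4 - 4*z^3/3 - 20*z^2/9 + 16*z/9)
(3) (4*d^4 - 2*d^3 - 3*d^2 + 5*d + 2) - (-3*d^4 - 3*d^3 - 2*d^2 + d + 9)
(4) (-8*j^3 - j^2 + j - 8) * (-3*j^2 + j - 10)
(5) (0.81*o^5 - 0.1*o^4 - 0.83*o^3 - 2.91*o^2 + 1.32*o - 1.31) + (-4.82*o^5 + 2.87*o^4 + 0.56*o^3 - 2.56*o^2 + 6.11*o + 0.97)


(1) = -0.9*n^2 + 8.15*n - 3.3
(2) = z^4 - 4*z^3/3 - 20*z^2/9 + 16*z/9
(3) = 7*d^4 + d^3 - d^2 + 4*d - 7
(4) = 24*j^5 - 5*j^4 + 76*j^3 + 35*j^2 - 18*j + 80
(5) = -4.01*o^5 + 2.77*o^4 - 0.27*o^3 - 5.47*o^2 + 7.43*o - 0.34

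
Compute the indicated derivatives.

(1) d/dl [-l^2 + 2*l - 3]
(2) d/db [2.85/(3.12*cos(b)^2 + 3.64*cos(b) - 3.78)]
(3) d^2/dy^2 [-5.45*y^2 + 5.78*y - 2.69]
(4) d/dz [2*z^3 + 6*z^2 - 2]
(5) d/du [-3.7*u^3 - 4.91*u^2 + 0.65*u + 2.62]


(1) = 2 - 2*l
(2) = (17.784*cos(b) + 10.374)*sin(b)/(3.12*cos(b)^2 + 3.64*cos(b) - 3.78)^2
(3) = -10.9000000000000
(4) = 6*z*(z + 2)
(5) = -11.1*u^2 - 9.82*u + 0.65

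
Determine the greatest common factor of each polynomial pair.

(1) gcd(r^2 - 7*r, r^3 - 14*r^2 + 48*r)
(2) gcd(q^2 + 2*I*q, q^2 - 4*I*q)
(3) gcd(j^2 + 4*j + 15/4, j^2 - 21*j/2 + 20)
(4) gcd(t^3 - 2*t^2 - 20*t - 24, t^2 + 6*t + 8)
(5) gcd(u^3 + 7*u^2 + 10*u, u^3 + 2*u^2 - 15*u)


(1) = r
(2) = gcd(q*(q + 2*I), q*(q - 4*I)) = q
(3) = 1
(4) = t + 2
(5) = gcd(u*(u + 2)*(u + 5), u*(u - 3)*(u + 5)) = u^2 + 5*u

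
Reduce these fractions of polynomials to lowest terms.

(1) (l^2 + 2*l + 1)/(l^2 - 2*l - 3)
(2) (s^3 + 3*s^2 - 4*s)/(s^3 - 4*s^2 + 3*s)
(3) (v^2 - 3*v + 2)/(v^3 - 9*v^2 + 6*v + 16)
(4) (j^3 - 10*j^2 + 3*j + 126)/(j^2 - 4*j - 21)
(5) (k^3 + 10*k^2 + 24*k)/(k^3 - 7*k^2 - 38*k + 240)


(1) = (l + 1)/(l - 3)
(2) = (s + 4)/(s - 3)
(3) = (v - 1)/(v^2 - 7*v - 8)
(4) = j - 6
(5) = (k^2 + 4*k)/(k^2 - 13*k + 40)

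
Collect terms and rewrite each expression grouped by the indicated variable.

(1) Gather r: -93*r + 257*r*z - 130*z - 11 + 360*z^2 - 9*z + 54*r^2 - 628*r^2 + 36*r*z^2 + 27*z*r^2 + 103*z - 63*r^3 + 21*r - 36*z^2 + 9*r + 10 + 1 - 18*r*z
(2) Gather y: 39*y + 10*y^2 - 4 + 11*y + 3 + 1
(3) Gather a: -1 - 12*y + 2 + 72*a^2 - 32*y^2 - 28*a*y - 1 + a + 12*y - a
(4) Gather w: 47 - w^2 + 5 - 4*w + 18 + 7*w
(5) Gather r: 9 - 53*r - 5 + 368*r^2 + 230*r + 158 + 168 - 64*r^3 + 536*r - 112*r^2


(1) = -63*r^3 + r^2*(27*z - 574) + r*(36*z^2 + 239*z - 63) + 324*z^2 - 36*z
(2) = 10*y^2 + 50*y
(3) = 72*a^2 - 28*a*y - 32*y^2
(4) = -w^2 + 3*w + 70
(5) = -64*r^3 + 256*r^2 + 713*r + 330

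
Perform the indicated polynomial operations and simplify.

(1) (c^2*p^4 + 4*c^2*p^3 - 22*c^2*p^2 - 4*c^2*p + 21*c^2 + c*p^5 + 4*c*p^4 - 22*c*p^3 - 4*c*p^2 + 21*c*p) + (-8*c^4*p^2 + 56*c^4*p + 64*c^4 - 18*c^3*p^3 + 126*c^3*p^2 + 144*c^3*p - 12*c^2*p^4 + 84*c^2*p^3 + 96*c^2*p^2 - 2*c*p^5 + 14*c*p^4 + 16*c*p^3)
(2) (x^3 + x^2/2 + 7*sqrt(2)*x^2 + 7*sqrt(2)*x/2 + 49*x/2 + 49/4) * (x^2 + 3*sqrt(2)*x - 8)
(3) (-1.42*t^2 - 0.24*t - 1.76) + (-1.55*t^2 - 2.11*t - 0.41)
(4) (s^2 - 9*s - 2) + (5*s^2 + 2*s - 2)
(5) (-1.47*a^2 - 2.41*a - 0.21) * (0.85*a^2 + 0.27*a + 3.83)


(1) = -8*c^4*p^2 + 56*c^4*p + 64*c^4 - 18*c^3*p^3 + 126*c^3*p^2 + 144*c^3*p - 11*c^2*p^4 + 88*c^2*p^3 + 74*c^2*p^2 - 4*c^2*p + 21*c^2 - c*p^5 + 18*c*p^4 - 6*c*p^3 - 4*c*p^2 + 21*c*p
(2) = x^5 + x^4/2 + 10*sqrt(2)*x^4 + 5*sqrt(2)*x^3 + 117*x^3/2 + 35*sqrt(2)*x^2/2 + 117*x^2/4 - 196*x + 35*sqrt(2)*x/4 - 98
(3) = -2.97*t^2 - 2.35*t - 2.17
(4) = 6*s^2 - 7*s - 4
(5) = -1.2495*a^4 - 2.4454*a^3 - 6.4593*a^2 - 9.287*a - 0.8043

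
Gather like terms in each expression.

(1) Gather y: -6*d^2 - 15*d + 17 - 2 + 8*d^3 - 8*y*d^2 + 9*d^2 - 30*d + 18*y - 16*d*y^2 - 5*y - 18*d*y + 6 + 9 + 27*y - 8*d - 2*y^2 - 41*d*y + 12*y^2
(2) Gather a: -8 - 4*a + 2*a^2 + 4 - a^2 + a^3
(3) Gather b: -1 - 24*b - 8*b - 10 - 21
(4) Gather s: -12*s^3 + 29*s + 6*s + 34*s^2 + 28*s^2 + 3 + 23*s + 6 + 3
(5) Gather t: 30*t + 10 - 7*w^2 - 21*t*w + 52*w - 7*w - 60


(1) = 8*d^3 + 3*d^2 - 53*d + y^2*(10 - 16*d) + y*(-8*d^2 - 59*d + 40) + 30
(2) = a^3 + a^2 - 4*a - 4
(3) = -32*b - 32
(4) = -12*s^3 + 62*s^2 + 58*s + 12
(5) = t*(30 - 21*w) - 7*w^2 + 45*w - 50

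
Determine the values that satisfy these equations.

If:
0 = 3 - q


Then:
q = 3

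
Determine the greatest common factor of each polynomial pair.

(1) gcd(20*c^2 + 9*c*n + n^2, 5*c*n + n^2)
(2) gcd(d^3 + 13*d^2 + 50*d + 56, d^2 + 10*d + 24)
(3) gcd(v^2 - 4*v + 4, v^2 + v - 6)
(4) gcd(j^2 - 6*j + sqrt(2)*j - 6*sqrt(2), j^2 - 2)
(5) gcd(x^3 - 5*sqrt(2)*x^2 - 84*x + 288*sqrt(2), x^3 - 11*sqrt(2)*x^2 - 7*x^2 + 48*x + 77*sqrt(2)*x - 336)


(1) = 5*c + n
(2) = d + 4
(3) = v - 2
(4) = j + sqrt(2)
(5) = gcd((x - 8*sqrt(2))*(x - 3*sqrt(2))*(x + 6*sqrt(2)), (x - 7)*(x - 8*sqrt(2))*(x - 3*sqrt(2))) = x^2 - 11*sqrt(2)*x + 48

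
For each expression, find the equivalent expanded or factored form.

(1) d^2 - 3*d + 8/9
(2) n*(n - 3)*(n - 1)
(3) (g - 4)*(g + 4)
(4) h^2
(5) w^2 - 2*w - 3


(1) = (d - 8/3)*(d - 1/3)
(2) = n^3 - 4*n^2 + 3*n
(3) = g^2 - 16
(4) = h^2
(5) = (w - 3)*(w + 1)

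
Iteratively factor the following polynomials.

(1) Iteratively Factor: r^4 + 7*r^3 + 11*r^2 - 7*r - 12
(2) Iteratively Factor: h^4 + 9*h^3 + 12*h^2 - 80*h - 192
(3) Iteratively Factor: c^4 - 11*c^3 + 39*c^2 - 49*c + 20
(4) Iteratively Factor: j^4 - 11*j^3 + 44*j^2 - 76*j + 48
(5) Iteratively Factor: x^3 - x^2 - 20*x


(1) = (r + 4)*(r^3 + 3*r^2 - r - 3) = (r + 3)*(r + 4)*(r^2 - 1) = (r - 1)*(r + 3)*(r + 4)*(r + 1)
(2) = (h + 4)*(h^3 + 5*h^2 - 8*h - 48) = (h + 4)^2*(h^2 + h - 12) = (h + 4)^3*(h - 3)
(3) = (c - 1)*(c^3 - 10*c^2 + 29*c - 20) = (c - 1)^2*(c^2 - 9*c + 20) = (c - 5)*(c - 1)^2*(c - 4)
(4) = (j - 3)*(j^3 - 8*j^2 + 20*j - 16) = (j - 4)*(j - 3)*(j^2 - 4*j + 4) = (j - 4)*(j - 3)*(j - 2)*(j - 2)
(5) = (x)*(x^2 - x - 20) = x*(x + 4)*(x - 5)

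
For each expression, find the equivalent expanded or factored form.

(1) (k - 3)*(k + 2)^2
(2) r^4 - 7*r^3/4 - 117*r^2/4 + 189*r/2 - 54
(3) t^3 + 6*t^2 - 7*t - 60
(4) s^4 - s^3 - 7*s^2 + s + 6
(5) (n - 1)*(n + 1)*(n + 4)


(1) = k^3 + k^2 - 8*k - 12
(2) = (r - 4)*(r - 3)*(r - 3/4)*(r + 6)
(3) = (t - 3)*(t + 4)*(t + 5)
(4) = (s - 3)*(s - 1)*(s + 1)*(s + 2)
(5) = n^3 + 4*n^2 - n - 4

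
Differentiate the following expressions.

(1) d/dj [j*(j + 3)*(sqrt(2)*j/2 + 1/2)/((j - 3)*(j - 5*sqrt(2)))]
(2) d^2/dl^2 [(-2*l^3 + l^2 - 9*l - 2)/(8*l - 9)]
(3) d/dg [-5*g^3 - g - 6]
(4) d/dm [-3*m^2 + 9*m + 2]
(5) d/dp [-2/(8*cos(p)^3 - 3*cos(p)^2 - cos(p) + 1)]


(1) = (-j*(j - 3)*(j + 3)*(sqrt(2)*j + 1) - j*(j + 3)*(j - 5*sqrt(2))*(sqrt(2)*j + 1) + (j - 3)*(j - 5*sqrt(2))*(sqrt(2)*j*(j + 3) + j*(sqrt(2)*j + 1) + (j + 3)*(sqrt(2)*j + 1)))/(2*(j - 3)^2*(j - 5*sqrt(2))^2)
(2) = 2*(-128*l^3 + 432*l^2 - 486*l - 695)/(512*l^3 - 1728*l^2 + 1944*l - 729)
(3) = -15*g^2 - 1
(4) = 9 - 6*m
(5) = 2*(-24*cos(p)^2 + 6*cos(p) + 1)*sin(p)/(8*cos(p)^3 - 3*cos(p)^2 - cos(p) + 1)^2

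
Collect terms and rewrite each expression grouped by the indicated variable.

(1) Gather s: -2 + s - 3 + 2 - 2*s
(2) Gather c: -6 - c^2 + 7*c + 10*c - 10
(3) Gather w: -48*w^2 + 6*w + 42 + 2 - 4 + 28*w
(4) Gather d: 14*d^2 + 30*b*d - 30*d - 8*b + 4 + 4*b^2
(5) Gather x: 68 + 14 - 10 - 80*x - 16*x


(1) = -s - 3
(2) = -c^2 + 17*c - 16
(3) = -48*w^2 + 34*w + 40
(4) = 4*b^2 - 8*b + 14*d^2 + d*(30*b - 30) + 4
(5) = 72 - 96*x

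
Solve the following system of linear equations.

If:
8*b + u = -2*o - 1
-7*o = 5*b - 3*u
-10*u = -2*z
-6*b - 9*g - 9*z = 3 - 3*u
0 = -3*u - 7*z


Then:
b = -7/46
g = -16/69
o = 5/46
u = 0
z = 0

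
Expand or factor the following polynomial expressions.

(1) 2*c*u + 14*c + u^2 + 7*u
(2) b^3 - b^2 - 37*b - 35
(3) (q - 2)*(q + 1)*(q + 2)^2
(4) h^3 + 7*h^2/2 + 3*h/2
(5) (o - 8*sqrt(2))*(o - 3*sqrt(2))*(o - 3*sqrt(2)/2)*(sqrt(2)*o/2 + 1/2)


(1) = (2*c + u)*(u + 7)
(2) = (b - 7)*(b + 1)*(b + 5)
(3) = q^4 + 3*q^3 - 2*q^2 - 12*q - 8
(4) = h*(h + 1/2)*(h + 3)
(5) = sqrt(2)*o^4/2 - 12*o^3 + 137*sqrt(2)*o^2/4 - 63*o/2 - 36*sqrt(2)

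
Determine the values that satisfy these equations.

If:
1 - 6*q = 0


Then:
q = 1/6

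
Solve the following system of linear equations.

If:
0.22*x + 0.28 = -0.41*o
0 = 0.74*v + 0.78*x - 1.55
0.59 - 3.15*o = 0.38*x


Then:
o = 0.44
v = 4.30
x = -2.09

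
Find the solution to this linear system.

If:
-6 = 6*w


Then:
w = -1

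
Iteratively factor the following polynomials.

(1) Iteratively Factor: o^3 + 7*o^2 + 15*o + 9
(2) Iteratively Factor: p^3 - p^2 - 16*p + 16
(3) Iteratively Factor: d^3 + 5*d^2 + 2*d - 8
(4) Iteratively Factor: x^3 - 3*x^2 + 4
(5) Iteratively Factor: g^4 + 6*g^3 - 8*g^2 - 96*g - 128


(1) = (o + 1)*(o^2 + 6*o + 9) = (o + 1)*(o + 3)*(o + 3)
(2) = (p + 4)*(p^2 - 5*p + 4) = (p - 4)*(p + 4)*(p - 1)
(3) = (d + 2)*(d^2 + 3*d - 4) = (d + 2)*(d + 4)*(d - 1)
(4) = (x - 2)*(x^2 - x - 2) = (x - 2)*(x + 1)*(x - 2)
(5) = (g + 4)*(g^3 + 2*g^2 - 16*g - 32) = (g + 2)*(g + 4)*(g^2 - 16) = (g + 2)*(g + 4)^2*(g - 4)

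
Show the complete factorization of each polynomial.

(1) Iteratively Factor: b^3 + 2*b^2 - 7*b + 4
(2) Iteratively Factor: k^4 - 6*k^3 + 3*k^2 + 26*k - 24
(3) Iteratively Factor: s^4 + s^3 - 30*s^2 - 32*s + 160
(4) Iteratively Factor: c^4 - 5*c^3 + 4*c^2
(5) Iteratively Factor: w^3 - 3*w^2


(1) = (b - 1)*(b^2 + 3*b - 4) = (b - 1)^2*(b + 4)
(2) = (k + 2)*(k^3 - 8*k^2 + 19*k - 12) = (k - 1)*(k + 2)*(k^2 - 7*k + 12) = (k - 3)*(k - 1)*(k + 2)*(k - 4)
(3) = (s + 4)*(s^3 - 3*s^2 - 18*s + 40) = (s - 5)*(s + 4)*(s^2 + 2*s - 8) = (s - 5)*(s - 2)*(s + 4)*(s + 4)
(4) = (c - 4)*(c^3 - c^2) = c*(c - 4)*(c^2 - c) = c^2*(c - 4)*(c - 1)
(5) = (w)*(w^2 - 3*w) = w*(w - 3)*(w)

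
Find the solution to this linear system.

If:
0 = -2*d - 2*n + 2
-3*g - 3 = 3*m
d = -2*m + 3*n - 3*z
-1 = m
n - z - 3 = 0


Then:
d = 11
g = 0
m = -1
n = -10
z = -13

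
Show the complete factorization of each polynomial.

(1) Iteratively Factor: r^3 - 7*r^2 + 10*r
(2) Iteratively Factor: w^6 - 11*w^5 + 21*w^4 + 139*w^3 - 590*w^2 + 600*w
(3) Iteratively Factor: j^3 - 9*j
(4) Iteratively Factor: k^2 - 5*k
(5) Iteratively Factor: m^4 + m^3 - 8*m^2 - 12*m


(1) = (r)*(r^2 - 7*r + 10) = r*(r - 2)*(r - 5)
(2) = (w - 2)*(w^5 - 9*w^4 + 3*w^3 + 145*w^2 - 300*w) = (w - 5)*(w - 2)*(w^4 - 4*w^3 - 17*w^2 + 60*w) = (w - 5)*(w - 3)*(w - 2)*(w^3 - w^2 - 20*w) = w*(w - 5)*(w - 3)*(w - 2)*(w^2 - w - 20) = w*(w - 5)*(w - 3)*(w - 2)*(w + 4)*(w - 5)
(3) = (j)*(j^2 - 9) = j*(j - 3)*(j + 3)
(4) = (k)*(k - 5)
(5) = (m + 2)*(m^3 - m^2 - 6*m) = (m + 2)^2*(m^2 - 3*m) = m*(m + 2)^2*(m - 3)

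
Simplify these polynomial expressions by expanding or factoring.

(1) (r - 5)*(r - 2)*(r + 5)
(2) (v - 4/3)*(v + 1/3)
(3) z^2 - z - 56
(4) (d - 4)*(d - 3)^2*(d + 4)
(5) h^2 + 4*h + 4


(1) = r^3 - 2*r^2 - 25*r + 50
(2) = v^2 - v - 4/9
(3) = (z - 8)*(z + 7)
(4) = d^4 - 6*d^3 - 7*d^2 + 96*d - 144
(5) = (h + 2)^2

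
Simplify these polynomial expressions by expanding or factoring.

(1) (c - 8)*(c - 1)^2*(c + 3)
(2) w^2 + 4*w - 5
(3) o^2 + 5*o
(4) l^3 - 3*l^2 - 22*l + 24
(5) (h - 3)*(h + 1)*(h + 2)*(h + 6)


(1) = c^4 - 7*c^3 - 13*c^2 + 43*c - 24
(2) = (w - 1)*(w + 5)
(3) = o*(o + 5)
(4) = (l - 6)*(l - 1)*(l + 4)
(5) = h^4 + 6*h^3 - 7*h^2 - 48*h - 36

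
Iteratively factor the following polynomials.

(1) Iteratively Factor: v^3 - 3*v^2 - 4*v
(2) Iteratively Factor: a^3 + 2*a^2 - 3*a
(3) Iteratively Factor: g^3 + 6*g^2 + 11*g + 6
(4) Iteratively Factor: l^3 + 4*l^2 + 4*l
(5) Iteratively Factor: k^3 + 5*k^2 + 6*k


(1) = (v - 4)*(v^2 + v) = v*(v - 4)*(v + 1)
(2) = (a + 3)*(a^2 - a) = a*(a + 3)*(a - 1)
(3) = (g + 1)*(g^2 + 5*g + 6) = (g + 1)*(g + 2)*(g + 3)
(4) = (l + 2)*(l^2 + 2*l) = (l + 2)^2*(l)
(5) = (k + 2)*(k^2 + 3*k) = k*(k + 2)*(k + 3)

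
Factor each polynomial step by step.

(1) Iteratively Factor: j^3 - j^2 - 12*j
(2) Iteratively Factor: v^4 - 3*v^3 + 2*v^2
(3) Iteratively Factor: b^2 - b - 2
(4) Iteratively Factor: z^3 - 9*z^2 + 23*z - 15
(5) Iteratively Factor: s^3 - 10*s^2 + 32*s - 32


(1) = (j)*(j^2 - j - 12) = j*(j - 4)*(j + 3)
(2) = (v)*(v^3 - 3*v^2 + 2*v) = v*(v - 2)*(v^2 - v) = v^2*(v - 2)*(v - 1)
(3) = (b - 2)*(b + 1)
(4) = (z - 5)*(z^2 - 4*z + 3) = (z - 5)*(z - 3)*(z - 1)
(5) = (s - 4)*(s^2 - 6*s + 8) = (s - 4)*(s - 2)*(s - 4)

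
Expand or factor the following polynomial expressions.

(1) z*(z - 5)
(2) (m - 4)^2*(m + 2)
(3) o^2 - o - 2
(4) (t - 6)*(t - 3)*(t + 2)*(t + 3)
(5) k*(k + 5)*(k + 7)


(1) = z^2 - 5*z
(2) = m^3 - 6*m^2 + 32
(3) = (o - 2)*(o + 1)
(4) = t^4 - 4*t^3 - 21*t^2 + 36*t + 108
(5) = k^3 + 12*k^2 + 35*k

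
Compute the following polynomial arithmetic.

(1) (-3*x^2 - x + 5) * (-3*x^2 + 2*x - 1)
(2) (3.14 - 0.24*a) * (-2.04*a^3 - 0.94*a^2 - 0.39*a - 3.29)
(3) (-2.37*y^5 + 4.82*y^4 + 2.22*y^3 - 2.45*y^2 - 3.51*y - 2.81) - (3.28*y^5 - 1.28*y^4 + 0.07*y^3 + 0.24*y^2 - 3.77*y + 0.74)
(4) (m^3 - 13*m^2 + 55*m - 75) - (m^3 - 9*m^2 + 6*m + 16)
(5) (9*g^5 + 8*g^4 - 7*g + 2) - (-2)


(1) = 9*x^4 - 3*x^3 - 14*x^2 + 11*x - 5
(2) = 0.4896*a^4 - 6.18*a^3 - 2.858*a^2 - 0.435*a - 10.3306
(3) = -5.65*y^5 + 6.1*y^4 + 2.15*y^3 - 2.69*y^2 + 0.26*y - 3.55
(4) = -4*m^2 + 49*m - 91
(5) = 9*g^5 + 8*g^4 - 7*g + 4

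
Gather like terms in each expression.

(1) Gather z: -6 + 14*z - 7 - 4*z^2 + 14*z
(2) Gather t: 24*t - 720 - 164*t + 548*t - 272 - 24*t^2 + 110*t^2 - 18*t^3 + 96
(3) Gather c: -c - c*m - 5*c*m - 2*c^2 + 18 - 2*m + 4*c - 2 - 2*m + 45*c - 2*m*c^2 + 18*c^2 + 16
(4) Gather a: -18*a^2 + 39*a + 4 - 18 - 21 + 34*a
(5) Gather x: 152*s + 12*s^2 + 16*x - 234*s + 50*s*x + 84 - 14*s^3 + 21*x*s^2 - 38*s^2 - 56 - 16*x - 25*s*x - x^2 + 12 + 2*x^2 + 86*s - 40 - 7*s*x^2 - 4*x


(1) = -4*z^2 + 28*z - 13
(2) = -18*t^3 + 86*t^2 + 408*t - 896
(3) = c^2*(16 - 2*m) + c*(48 - 6*m) - 4*m + 32
(4) = -18*a^2 + 73*a - 35
(5) = -14*s^3 - 26*s^2 + 4*s + x^2*(1 - 7*s) + x*(21*s^2 + 25*s - 4)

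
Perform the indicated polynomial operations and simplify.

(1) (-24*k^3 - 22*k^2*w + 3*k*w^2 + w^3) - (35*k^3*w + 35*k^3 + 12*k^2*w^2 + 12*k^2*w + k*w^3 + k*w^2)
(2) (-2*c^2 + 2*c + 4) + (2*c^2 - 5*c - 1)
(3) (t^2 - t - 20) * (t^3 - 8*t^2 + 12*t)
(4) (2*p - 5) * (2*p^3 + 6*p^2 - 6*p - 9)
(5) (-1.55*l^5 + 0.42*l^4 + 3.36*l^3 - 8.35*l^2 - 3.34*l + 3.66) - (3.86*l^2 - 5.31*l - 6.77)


(1) = -35*k^3*w - 59*k^3 - 12*k^2*w^2 - 34*k^2*w - k*w^3 + 2*k*w^2 + w^3
(2) = 3 - 3*c
(3) = t^5 - 9*t^4 + 148*t^2 - 240*t
(4) = 4*p^4 + 2*p^3 - 42*p^2 + 12*p + 45
(5) = -1.55*l^5 + 0.42*l^4 + 3.36*l^3 - 12.21*l^2 + 1.97*l + 10.43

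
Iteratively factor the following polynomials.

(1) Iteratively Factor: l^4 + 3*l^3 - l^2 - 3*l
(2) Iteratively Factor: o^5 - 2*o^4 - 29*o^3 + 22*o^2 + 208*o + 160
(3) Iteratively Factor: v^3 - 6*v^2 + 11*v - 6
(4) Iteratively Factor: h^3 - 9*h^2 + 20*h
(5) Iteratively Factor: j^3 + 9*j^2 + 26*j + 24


(1) = (l + 3)*(l^3 - l) = (l + 1)*(l + 3)*(l^2 - l) = l*(l + 1)*(l + 3)*(l - 1)
(2) = (o - 4)*(o^4 + 2*o^3 - 21*o^2 - 62*o - 40) = (o - 4)*(o + 2)*(o^3 - 21*o - 20) = (o - 4)*(o + 1)*(o + 2)*(o^2 - o - 20) = (o - 4)*(o + 1)*(o + 2)*(o + 4)*(o - 5)
(3) = (v - 1)*(v^2 - 5*v + 6) = (v - 3)*(v - 1)*(v - 2)
(4) = (h)*(h^2 - 9*h + 20) = h*(h - 5)*(h - 4)
(5) = (j + 2)*(j^2 + 7*j + 12) = (j + 2)*(j + 3)*(j + 4)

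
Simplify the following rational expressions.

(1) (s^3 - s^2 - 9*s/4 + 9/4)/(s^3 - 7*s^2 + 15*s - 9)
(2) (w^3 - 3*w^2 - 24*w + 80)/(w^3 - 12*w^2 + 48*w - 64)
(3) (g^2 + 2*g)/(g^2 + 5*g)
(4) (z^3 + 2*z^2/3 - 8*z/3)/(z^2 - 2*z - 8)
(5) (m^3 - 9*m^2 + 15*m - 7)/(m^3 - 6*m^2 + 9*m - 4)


(1) = (4*s^2 - 9)/(4*s^2 - 24*s + 36)
(2) = (w + 5)/(w - 4)
(3) = (g + 2)/(g + 5)
(4) = (3*z^2 - 4*z)/(3*z - 12)
(5) = (m - 7)/(m - 4)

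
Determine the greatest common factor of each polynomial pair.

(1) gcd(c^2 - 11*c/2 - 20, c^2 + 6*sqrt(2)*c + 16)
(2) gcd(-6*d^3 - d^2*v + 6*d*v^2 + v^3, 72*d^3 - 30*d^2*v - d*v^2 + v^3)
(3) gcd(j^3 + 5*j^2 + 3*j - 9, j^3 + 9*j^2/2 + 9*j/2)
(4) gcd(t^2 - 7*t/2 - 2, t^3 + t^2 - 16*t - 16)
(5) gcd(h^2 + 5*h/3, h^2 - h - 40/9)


(1) = 1
(2) = 6*d + v
(3) = j + 3
(4) = gcd((t - 4)*(t + 1/2), (t - 4)*(t + 1)*(t + 4)) = t - 4
(5) = gcd(h*(h + 5/3), (h - 8/3)*(h + 5/3)) = h + 5/3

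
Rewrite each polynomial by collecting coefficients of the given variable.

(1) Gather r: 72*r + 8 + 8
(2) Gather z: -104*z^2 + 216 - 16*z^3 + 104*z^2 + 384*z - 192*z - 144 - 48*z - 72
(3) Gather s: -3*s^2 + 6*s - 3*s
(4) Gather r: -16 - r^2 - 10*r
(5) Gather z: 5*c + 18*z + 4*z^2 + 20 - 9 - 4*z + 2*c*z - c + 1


(1) = 72*r + 16
(2) = -16*z^3 + 144*z
(3) = -3*s^2 + 3*s
(4) = -r^2 - 10*r - 16
(5) = 4*c + 4*z^2 + z*(2*c + 14) + 12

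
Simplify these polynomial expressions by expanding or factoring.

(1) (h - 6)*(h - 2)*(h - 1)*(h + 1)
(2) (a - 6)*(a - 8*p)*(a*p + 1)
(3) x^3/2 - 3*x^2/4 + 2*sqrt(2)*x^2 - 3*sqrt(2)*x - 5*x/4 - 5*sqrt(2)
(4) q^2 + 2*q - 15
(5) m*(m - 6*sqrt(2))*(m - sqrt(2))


(1) = h^4 - 8*h^3 + 11*h^2 + 8*h - 12
(2) = a^3*p - 8*a^2*p^2 - 6*a^2*p + a^2 + 48*a*p^2 - 8*a*p - 6*a + 48*p
(3) = (x/2 + 1/2)*(x - 5/2)*(x + 4*sqrt(2))
(4) = (q - 3)*(q + 5)
(5) = m^3 - 7*sqrt(2)*m^2 + 12*m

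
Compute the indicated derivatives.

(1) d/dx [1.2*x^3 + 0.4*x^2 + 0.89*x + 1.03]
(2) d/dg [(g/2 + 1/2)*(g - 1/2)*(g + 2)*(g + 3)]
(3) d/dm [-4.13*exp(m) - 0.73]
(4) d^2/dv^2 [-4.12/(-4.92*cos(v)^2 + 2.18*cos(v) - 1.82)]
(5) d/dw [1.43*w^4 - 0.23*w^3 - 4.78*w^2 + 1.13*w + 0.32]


(1) = 3.6*x^2 + 0.8*x + 0.89
(2) = 2*g^3 + 33*g^2/4 + 8*g + 1/4
(3) = -4.13*exp(m)
(4) = (-398.921472*(1 - cos(v)^2)^2 + 132.568416*cos(v)^3 - 71.472112*cos(v)^2 - 281.483344*cos(v) + 364.296992)/(4.92*cos(v)^2 - 2.18*cos(v) + 1.82)^3
(5) = 5.72*w^3 - 0.69*w^2 - 9.56*w + 1.13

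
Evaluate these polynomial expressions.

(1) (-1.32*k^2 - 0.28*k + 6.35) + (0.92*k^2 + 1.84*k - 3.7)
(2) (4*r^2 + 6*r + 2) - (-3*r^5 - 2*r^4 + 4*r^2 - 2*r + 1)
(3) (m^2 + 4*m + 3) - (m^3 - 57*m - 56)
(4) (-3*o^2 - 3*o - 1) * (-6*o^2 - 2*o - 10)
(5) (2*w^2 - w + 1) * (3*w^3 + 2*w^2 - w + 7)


(1) = -0.4*k^2 + 1.56*k + 2.65
(2) = 3*r^5 + 2*r^4 + 8*r + 1
(3) = -m^3 + m^2 + 61*m + 59
(4) = 18*o^4 + 24*o^3 + 42*o^2 + 32*o + 10
(5) = 6*w^5 + w^4 - w^3 + 17*w^2 - 8*w + 7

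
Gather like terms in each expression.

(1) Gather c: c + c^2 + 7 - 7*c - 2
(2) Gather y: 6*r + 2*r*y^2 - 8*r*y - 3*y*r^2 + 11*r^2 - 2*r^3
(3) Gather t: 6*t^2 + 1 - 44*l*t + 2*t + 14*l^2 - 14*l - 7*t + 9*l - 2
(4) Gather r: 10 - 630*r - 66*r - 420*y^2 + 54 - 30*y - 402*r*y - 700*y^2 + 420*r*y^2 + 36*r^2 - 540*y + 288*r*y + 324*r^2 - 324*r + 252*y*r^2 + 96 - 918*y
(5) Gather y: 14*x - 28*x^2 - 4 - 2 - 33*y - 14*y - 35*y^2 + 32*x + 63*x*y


(1) = c^2 - 6*c + 5
(2) = -2*r^3 + 11*r^2 + 2*r*y^2 + 6*r + y*(-3*r^2 - 8*r)
(3) = 14*l^2 - 5*l + 6*t^2 + t*(-44*l - 5) - 1
(4) = r^2*(252*y + 360) + r*(420*y^2 - 114*y - 1020) - 1120*y^2 - 1488*y + 160
(5) = -28*x^2 + 46*x - 35*y^2 + y*(63*x - 47) - 6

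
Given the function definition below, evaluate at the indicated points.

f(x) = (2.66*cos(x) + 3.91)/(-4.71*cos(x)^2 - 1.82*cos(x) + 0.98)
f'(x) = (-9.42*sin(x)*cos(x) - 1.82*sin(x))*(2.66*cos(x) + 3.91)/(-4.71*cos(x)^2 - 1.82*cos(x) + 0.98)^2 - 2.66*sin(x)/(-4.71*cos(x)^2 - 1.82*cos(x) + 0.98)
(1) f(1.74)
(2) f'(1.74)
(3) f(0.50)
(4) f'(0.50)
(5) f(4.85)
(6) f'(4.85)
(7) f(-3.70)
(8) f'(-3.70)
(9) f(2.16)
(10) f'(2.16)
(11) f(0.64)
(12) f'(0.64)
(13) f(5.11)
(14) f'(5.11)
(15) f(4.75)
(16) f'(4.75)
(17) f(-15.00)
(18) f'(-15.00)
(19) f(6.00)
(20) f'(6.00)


(1) = 3.00
(2) = -2.87
(3) = -1.47
(4) = -1.38
(5) = 6.66
(6) = 36.11
(7) = -1.91
(8) = 8.87
(9) = 4.53
(10) = 19.83
(11) = -1.72
(12) = -2.29
(13) = -11.46
(14) = 128.41
(15) = 4.43
(16) = 13.58
(17) = -5.31
(18) = -56.70
(19) = -1.27
(20) = 0.61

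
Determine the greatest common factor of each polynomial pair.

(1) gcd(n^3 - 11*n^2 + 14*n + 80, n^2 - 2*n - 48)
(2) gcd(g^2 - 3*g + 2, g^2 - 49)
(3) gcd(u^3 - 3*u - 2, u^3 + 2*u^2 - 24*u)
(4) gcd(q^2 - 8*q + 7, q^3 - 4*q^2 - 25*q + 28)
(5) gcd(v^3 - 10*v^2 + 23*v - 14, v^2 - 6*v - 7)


(1) = gcd((n - 8)*(n - 5)*(n + 2), (n - 8)*(n + 6)) = n - 8
(2) = gcd((g - 2)*(g - 1), (g - 7)*(g + 7)) = 1
(3) = 1
(4) = q^2 - 8*q + 7
(5) = v - 7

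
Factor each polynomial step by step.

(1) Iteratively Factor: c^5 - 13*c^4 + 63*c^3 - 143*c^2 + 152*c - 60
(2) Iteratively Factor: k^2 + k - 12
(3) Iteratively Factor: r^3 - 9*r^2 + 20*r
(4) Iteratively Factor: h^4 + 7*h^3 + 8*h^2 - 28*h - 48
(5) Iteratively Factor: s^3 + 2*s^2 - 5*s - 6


(1) = (c - 3)*(c^4 - 10*c^3 + 33*c^2 - 44*c + 20) = (c - 3)*(c - 1)*(c^3 - 9*c^2 + 24*c - 20) = (c - 3)*(c - 2)*(c - 1)*(c^2 - 7*c + 10) = (c - 5)*(c - 3)*(c - 2)*(c - 1)*(c - 2)
(2) = (k + 4)*(k - 3)
(3) = (r - 4)*(r^2 - 5*r) = (r - 5)*(r - 4)*(r)
(4) = (h - 2)*(h^3 + 9*h^2 + 26*h + 24) = (h - 2)*(h + 4)*(h^2 + 5*h + 6) = (h - 2)*(h + 3)*(h + 4)*(h + 2)
(5) = (s + 1)*(s^2 + s - 6) = (s - 2)*(s + 1)*(s + 3)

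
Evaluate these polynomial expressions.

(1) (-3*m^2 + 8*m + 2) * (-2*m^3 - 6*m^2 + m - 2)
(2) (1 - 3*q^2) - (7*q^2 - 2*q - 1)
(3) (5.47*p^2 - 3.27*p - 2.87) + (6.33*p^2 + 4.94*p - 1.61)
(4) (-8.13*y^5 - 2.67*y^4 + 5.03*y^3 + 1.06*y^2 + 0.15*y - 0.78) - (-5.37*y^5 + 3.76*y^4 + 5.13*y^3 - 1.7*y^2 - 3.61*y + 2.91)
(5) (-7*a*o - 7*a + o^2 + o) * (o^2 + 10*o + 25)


(1) = 6*m^5 + 2*m^4 - 55*m^3 + 2*m^2 - 14*m - 4
(2) = -10*q^2 + 2*q + 2
(3) = 11.8*p^2 + 1.67*p - 4.48
(4) = -2.76*y^5 - 6.43*y^4 - 0.1*y^3 + 2.76*y^2 + 3.76*y - 3.69
(5) = -7*a*o^3 - 77*a*o^2 - 245*a*o - 175*a + o^4 + 11*o^3 + 35*o^2 + 25*o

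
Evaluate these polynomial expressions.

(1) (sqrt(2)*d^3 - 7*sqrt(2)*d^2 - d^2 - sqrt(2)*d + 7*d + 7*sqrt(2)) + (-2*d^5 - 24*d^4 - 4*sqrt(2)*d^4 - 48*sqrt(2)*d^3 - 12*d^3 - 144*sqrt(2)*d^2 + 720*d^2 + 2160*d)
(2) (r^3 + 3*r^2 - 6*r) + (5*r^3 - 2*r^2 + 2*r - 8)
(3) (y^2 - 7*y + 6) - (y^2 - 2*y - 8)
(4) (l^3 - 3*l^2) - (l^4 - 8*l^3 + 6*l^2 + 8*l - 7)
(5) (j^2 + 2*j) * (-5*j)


(1) = -2*d^5 - 24*d^4 - 4*sqrt(2)*d^4 - 47*sqrt(2)*d^3 - 12*d^3 - 151*sqrt(2)*d^2 + 719*d^2 - sqrt(2)*d + 2167*d + 7*sqrt(2)
(2) = 6*r^3 + r^2 - 4*r - 8
(3) = 14 - 5*y
(4) = -l^4 + 9*l^3 - 9*l^2 - 8*l + 7
(5) = -5*j^3 - 10*j^2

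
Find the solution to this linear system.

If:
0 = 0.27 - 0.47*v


Then:
v = 0.57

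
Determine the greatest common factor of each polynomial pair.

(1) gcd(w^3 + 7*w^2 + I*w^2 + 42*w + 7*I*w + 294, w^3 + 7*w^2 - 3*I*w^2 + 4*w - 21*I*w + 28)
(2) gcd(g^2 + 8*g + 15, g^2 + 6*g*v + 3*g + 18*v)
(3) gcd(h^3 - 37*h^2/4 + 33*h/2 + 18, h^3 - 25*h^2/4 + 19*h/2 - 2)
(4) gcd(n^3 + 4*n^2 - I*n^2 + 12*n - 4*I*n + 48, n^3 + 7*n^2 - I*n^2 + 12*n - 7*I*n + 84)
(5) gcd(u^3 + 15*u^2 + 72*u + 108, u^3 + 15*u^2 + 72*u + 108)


(1) = w + 7
(2) = gcd((g + 3)*(g + 5), (g + 3)*(g + 6*v)) = g + 3
(3) = h - 4
(4) = gcd((n + 4)*(n - 4*I)*(n + 3*I), (n + 7)*(n - 4*I)*(n + 3*I)) = n^2 - I*n + 12
(5) = u^3 + 15*u^2 + 72*u + 108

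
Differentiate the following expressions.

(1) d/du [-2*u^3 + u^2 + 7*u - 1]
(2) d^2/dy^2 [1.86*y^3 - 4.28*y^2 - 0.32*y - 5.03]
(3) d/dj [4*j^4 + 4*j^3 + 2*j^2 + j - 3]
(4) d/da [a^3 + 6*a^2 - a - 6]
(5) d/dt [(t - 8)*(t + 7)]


(1) = -6*u^2 + 2*u + 7
(2) = 11.16*y - 8.56
(3) = 16*j^3 + 12*j^2 + 4*j + 1
(4) = 3*a^2 + 12*a - 1
(5) = 2*t - 1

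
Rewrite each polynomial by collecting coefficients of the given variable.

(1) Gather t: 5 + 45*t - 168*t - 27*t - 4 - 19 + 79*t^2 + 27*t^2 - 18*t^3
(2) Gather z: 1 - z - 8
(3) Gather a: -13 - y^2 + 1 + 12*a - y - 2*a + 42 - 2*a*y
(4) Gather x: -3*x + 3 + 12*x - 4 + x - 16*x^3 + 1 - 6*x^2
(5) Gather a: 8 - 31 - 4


(1) = -18*t^3 + 106*t^2 - 150*t - 18
(2) = -z - 7
(3) = a*(10 - 2*y) - y^2 - y + 30
(4) = -16*x^3 - 6*x^2 + 10*x
(5) = -27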